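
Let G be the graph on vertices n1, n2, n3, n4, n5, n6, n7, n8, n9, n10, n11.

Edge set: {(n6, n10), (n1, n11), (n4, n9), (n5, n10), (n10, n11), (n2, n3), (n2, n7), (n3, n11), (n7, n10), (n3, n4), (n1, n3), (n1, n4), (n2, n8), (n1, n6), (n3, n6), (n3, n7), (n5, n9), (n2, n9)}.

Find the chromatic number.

n1, n3, n6 are mutually adjacent, so at least 3 colors are needed.
3 colors suffice: color R → {n3, n8, n9, n10}; color B → {n1, n2, n5}; color G → {n4, n6, n7, n11}. Every edge joins two different colors.

3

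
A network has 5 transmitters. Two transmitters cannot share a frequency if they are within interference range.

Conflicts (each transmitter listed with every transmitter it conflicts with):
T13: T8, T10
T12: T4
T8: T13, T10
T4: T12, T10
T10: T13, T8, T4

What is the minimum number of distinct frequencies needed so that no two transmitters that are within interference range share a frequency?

T13, T8, T10 are mutually in conflict, so at least 3 frequencies are needed.
Using 3 frequencies: T13=3, T12=1, T8=2, T4=2, T10=1. Each listed conflict is separated.

3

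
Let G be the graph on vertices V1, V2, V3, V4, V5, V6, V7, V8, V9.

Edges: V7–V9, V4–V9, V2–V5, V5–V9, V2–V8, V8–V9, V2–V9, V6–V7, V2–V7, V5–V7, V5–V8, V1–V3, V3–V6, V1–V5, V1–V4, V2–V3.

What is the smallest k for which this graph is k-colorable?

4

V2, V5, V8, V9 are pairwise adjacent (a clique of size 4), so at least 4 colors are needed.
One proper 4-coloring: V1=1, V2=1, V3=2, V4=2, V5=2, V6=1, V7=4, V8=4, V9=3. Every edge joins two different colors.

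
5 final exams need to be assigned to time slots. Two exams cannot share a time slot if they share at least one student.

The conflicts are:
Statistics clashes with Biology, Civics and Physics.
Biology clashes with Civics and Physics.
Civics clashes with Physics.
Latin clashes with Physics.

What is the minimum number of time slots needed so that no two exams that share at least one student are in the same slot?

4

Statistics, Biology, Civics, Physics all conflict with each other, so at least 4 time slots are needed.
4 time slots suffice: time slot 1 → {Physics}; time slot 2 → {Civics, Latin}; time slot 3 → {Biology}; time slot 4 → {Statistics}. Each listed conflict is separated.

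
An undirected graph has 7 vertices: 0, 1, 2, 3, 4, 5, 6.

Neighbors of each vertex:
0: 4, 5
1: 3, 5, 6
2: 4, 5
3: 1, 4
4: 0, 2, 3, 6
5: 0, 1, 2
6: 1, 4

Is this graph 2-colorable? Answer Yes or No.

The cycle 5-1-3-4-2-5 has odd length 5, so it cannot be 2-colored; at least 3 colors are needed.
So 2 colors are not enough.

No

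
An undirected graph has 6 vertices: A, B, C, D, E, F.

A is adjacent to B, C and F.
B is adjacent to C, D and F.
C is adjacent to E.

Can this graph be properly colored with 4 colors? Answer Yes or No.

The chromatic number is 3. A, B, F are pairwise adjacent, so at least 3 colors are needed.
3 colors suffice: color red → {B, E}; color blue → {A, D}; color green → {C, F}.
Since 4 ≥ 3, a proper 4-coloring certainly exists.

Yes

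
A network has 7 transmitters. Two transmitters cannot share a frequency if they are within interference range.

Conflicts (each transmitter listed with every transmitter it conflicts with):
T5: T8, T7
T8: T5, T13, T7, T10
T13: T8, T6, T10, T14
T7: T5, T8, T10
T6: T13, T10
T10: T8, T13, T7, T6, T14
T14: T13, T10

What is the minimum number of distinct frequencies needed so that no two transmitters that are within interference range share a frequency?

T5, T8, T7 are mutually in conflict, so at least 3 frequencies are needed.
3 frequencies suffice: T5=1, T8=2, T13=3, T7=3, T6=2, T10=1, T14=2. Every pair that conflicts lands in different frequencies.

3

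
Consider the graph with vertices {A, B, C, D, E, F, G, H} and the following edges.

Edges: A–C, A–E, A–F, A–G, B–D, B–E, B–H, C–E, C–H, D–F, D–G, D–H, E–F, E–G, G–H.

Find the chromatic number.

B, D, H are mutually adjacent, so at least 3 colors are needed.
3 colors suffice: color 1 → {D, E}; color 2 → {A, H}; color 3 → {B, C, F, G}. Every edge joins two different colors.

3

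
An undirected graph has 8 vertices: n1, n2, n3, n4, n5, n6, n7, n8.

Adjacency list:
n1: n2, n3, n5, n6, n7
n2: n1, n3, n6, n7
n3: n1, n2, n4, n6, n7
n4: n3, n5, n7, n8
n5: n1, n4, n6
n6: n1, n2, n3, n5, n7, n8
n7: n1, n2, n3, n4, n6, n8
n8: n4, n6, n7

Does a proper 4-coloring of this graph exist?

n1, n2, n3, n6, n7 are mutually adjacent (a clique of size 5), so at least 5 colors are needed.
So 4 colors are not enough.

No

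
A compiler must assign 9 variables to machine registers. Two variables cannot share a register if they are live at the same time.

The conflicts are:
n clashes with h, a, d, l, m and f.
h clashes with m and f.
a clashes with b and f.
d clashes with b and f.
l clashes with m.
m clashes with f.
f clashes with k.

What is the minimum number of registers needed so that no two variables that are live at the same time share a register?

4

n, h, m, f are mutually in conflict, so at least 4 registers are needed.
4 registers suffice: n=2, h=4, a=3, d=3, l=1, m=3, b=1, f=1, k=2. Each listed conflict is separated.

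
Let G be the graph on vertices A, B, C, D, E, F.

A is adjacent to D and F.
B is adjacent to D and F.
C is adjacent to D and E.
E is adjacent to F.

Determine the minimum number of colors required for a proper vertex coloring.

The cycle F-A-D-C-E-F has odd length 5, so it cannot be 2-colored; at least 3 colors are needed.
3 colors suffice: color 1 → {D, F}; color 2 → {A, B, E}; color 3 → {C}. Every edge joins two different colors.

3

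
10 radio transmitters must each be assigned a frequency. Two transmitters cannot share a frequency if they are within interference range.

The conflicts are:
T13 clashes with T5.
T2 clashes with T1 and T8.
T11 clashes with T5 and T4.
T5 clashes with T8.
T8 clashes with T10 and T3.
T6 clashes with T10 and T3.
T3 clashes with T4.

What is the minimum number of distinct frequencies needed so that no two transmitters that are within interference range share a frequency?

3

The cycle T11-T5-T8-T3-T4-T11 has odd length 5, so it cannot be 2-colored; at least 3 frequencies are needed.
Using 3 frequencies: T13=1, T2=2, T11=3, T1=1, T5=2, T8=1, T6=1, T10=2, T3=2, T4=1. Each listed conflict is separated.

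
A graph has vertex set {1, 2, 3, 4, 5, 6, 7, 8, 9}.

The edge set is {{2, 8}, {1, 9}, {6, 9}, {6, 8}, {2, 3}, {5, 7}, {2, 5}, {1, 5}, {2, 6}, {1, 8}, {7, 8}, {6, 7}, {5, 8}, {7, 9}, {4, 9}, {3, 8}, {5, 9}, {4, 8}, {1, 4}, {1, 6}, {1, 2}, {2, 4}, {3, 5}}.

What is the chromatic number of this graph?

4

1, 2, 6, 8 are mutually adjacent (a clique of size 4), so at least 4 colors are needed.
One proper 4-coloring: 1=c, 2=b, 3=c, 4=d, 5=d, 6=d, 7=b, 8=a, 9=a. No two adjacent vertices share a color.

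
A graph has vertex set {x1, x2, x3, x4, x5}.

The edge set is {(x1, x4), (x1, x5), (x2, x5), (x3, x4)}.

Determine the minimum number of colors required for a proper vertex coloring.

2

x1 and x5 are adjacent, so at least 2 colors are needed.
One proper 2-coloring: x1=2, x2=2, x3=2, x4=1, x5=1. Every edge joins two different colors.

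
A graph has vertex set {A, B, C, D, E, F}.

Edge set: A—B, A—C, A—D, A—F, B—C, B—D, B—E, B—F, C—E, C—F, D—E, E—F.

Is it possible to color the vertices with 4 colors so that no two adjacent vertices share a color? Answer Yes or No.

Yes

The chromatic number is 4. A, B, C, F form a clique, so at least 4 colors are needed.
A valid assignment using 4 colors: A=2, B=1, C=3, D=3, E=2, F=4.
That is already a proper 4-coloring.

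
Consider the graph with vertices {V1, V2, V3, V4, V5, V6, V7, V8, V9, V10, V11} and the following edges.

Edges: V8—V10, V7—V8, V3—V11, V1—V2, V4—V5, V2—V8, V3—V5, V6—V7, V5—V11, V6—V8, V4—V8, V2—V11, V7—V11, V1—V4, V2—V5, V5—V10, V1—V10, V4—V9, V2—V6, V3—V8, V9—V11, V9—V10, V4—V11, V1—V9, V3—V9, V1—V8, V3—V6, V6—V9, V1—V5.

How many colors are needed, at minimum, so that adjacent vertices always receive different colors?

3

V1, V8, V10 are mutually adjacent, so at least 3 colors are needed.
A valid assignment using 3 colors: V1=blue, V2=green, V3=green, V4=green, V5=red, V6=blue, V7=green, V8=red, V9=red, V10=green, V11=blue. No two adjacent vertices share a color.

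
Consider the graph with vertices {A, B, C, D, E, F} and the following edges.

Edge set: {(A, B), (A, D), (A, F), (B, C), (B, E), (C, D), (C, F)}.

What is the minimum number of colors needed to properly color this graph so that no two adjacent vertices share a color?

2

B and E are adjacent, so at least 2 colors are needed.
2 colors suffice: A=1, B=2, C=1, D=2, E=1, F=2. No two adjacent vertices share a color.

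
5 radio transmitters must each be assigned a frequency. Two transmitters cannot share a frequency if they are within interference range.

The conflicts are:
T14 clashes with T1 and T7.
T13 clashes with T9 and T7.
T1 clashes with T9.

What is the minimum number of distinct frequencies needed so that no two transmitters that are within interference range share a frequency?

The cycle T14-T1-T9-T13-T7-T14 has odd length 5, so it cannot be 2-colored; at least 3 frequencies are needed.
3 frequencies suffice: T14=3, T13=2, T1=2, T9=1, T7=1. No two conflicting transmitters share a frequency.

3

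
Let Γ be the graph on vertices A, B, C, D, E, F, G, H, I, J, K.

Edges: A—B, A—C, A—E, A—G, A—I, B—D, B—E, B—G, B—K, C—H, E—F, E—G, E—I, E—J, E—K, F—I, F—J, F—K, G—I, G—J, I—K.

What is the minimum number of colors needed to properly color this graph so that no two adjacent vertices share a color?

A, E, G, I are pairwise adjacent (a clique of size 4), so at least 4 colors are needed.
4 colors suffice: A=green, B=blue, C=red, D=red, E=red, F=yellow, G=yellow, H=blue, I=blue, J=blue, K=green. No two adjacent vertices share a color.

4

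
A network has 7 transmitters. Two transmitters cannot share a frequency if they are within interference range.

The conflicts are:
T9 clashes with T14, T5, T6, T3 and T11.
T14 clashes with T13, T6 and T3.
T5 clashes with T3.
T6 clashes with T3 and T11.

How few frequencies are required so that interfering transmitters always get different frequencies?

T9, T14, T6, T3 pairwise conflict, so at least 4 frequencies are needed.
Using 4 frequencies: T9=1, T14=2, T13=1, T5=2, T6=3, T3=4, T11=2. Each listed conflict is separated.

4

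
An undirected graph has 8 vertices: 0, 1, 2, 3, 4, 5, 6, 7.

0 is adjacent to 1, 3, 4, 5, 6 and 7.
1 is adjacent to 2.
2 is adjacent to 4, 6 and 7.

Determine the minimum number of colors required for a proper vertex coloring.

0 and 7 are adjacent, so at least 2 colors are needed.
2 colors suffice: color red → {0, 2}; color blue → {1, 3, 4, 5, 6, 7}. Every edge joins two different colors.

2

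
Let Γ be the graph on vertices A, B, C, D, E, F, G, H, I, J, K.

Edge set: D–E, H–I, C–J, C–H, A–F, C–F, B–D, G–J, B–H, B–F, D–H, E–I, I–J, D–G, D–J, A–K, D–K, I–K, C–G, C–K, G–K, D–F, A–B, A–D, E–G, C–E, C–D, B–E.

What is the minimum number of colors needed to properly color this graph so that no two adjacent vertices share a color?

4

C, D, G, K are pairwise adjacent (a clique of size 4), so at least 4 colors are needed.
4 colors suffice: color 1 → {D, I}; color 2 → {B, C}; color 3 → {A, G, H}; color 4 → {E, F, J, K}. Every edge joins two different colors.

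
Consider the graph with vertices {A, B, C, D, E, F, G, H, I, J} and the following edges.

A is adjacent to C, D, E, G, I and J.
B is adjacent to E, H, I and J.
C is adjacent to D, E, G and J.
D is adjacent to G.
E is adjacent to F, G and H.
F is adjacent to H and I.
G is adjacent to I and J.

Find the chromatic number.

A, C, E, G are mutually adjacent (a clique of size 4), so at least 4 colors are needed.
One proper 4-coloring: A=1, B=1, C=4, D=3, E=3, F=1, G=2, H=2, I=3, J=3. Every edge joins two different colors.

4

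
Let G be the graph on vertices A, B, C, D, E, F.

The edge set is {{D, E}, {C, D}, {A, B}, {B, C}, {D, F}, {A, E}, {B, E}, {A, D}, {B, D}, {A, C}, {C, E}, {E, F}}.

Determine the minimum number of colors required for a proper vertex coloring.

A, B, C, D, E are pairwise adjacent (a clique of size 5), so at least 5 colors are needed.
5 colors suffice: color 1 → {E}; color 2 → {D}; color 3 → {B, F}; color 4 → {C}; color 5 → {A}. No two adjacent vertices share a color.

5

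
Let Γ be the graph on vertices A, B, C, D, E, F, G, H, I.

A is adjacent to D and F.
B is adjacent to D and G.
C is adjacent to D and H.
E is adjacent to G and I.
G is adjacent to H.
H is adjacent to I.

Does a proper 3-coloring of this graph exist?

The chromatic number is 3. The cycle B-D-C-H-G-B has odd length 5, so it cannot be 2-colored; at least 3 colors are needed.
3 colors suffice: color red → {D, E, F, H}; color blue → {A, C, G, I}; color green → {B}.
That is already a proper 3-coloring.

Yes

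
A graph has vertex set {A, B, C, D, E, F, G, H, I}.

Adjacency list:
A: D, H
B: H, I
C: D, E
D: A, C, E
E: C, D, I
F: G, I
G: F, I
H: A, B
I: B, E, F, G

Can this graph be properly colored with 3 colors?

Yes

The chromatic number is 3. F, G, I form a triangle, so at least 3 colors are needed.
One proper 3-coloring: A=2, B=2, C=3, D=1, E=2, F=3, G=2, H=1, I=1.
That is already a proper 3-coloring.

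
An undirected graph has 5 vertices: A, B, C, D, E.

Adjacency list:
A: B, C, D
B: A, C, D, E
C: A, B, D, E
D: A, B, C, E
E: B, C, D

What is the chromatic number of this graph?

4

B, C, D, E form a clique, so at least 4 colors are needed.
A valid assignment using 4 colors: A=yellow, B=green, C=blue, D=red, E=yellow. Every edge joins two different colors.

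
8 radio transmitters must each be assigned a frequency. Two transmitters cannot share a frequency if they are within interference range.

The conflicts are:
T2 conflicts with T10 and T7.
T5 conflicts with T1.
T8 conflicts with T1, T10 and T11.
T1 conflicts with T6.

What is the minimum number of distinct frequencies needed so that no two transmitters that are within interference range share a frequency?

T1 and T6 conflict, so at least 2 frequencies are needed.
Using 2 frequencies: T2=1, T5=1, T8=1, T1=2, T10=2, T7=2, T6=1, T11=2. Each listed conflict is separated.

2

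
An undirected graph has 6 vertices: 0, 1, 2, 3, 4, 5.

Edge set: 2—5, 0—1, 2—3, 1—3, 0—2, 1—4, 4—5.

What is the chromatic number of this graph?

3

The cycle 2-0-1-4-5-2 has odd length 5, so it cannot be 2-colored; at least 3 colors are needed.
3 colors suffice: color red → {1, 2}; color blue → {0, 3, 5}; color green → {4}. No two adjacent vertices share a color.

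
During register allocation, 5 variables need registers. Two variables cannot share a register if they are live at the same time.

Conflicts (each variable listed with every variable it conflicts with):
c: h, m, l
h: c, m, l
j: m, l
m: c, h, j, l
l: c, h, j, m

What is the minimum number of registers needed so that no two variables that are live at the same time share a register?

c, h, m, l pairwise conflict, so at least 4 registers are needed.
Using 4 registers: c=4, h=3, j=3, m=2, l=1. Every pair that conflicts lands in different registers.

4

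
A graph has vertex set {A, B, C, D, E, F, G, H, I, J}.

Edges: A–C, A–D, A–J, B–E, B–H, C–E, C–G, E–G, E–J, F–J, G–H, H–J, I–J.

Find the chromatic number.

C, E, G form a triangle, so at least 3 colors are needed.
One proper 3-coloring: A=blue, B=red, C=red, D=red, E=blue, F=blue, G=green, H=blue, I=blue, J=red. No two adjacent vertices share a color.

3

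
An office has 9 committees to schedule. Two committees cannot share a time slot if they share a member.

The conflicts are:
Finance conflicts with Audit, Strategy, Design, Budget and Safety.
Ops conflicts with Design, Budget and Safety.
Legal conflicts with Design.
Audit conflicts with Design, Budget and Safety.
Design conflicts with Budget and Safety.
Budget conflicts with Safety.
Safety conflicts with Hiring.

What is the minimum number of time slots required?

5

Finance, Audit, Design, Budget, Safety pairwise conflict, so at least 5 time slots are needed.
Using 5 time slots: Finance=4, Ops=4, Legal=1, Audit=5, Strategy=1, Design=2, Budget=3, Safety=1, Hiring=2. Every pair that conflicts lands in different time slots.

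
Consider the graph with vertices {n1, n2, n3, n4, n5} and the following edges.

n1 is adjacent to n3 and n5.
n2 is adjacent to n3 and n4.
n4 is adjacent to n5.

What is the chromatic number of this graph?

The cycle n3-n1-n5-n4-n2-n3 has odd length 5, so it cannot be 2-colored; at least 3 colors are needed.
3 colors suffice: color R → {n3, n5}; color B → {n1, n4}; color G → {n2}. Each edge has distinct colors on its endpoints.

3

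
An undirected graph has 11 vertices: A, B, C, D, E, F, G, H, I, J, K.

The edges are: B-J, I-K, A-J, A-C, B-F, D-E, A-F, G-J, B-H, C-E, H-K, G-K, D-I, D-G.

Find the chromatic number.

3

The cycle B-H-K-G-J-B has odd length 5, so it cannot be 2-colored; at least 3 colors are needed.
3 colors suffice: color red → {A, B, D, K}; color blue → {C, F, G, H, I}; color green → {E, J}. Each edge has distinct colors on its endpoints.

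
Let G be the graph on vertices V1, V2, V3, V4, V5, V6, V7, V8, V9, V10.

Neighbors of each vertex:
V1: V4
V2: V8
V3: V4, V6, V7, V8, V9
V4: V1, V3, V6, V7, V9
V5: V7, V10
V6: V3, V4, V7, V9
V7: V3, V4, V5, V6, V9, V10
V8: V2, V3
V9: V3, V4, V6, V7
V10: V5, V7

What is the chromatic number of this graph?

5

V3, V4, V6, V7, V9 form a clique, so at least 5 colors are needed.
5 colors suffice: V1=R, V2=B, V3=G, V4=B, V5=G, V6=Y, V7=R, V8=R, V9=P, V10=B. Each edge has distinct colors on its endpoints.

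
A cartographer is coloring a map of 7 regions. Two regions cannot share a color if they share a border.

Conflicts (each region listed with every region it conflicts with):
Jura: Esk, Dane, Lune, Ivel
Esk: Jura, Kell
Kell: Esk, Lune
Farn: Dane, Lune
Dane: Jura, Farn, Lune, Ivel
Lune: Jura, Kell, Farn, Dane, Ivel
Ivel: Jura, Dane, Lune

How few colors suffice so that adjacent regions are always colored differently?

Jura, Dane, Lune, Ivel all conflict with each other, so at least 4 colors are needed.
A valid assignment using 4 colors: Jura=3, Esk=1, Kell=2, Farn=3, Dane=2, Lune=1, Ivel=4. Each listed conflict is separated.

4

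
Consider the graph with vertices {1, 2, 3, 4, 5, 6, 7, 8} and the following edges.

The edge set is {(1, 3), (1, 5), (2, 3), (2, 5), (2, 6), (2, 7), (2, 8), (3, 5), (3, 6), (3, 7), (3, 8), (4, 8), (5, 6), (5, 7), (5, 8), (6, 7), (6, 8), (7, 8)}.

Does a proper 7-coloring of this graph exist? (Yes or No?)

Yes

The chromatic number is 6. 2, 3, 5, 6, 7, 8 are pairwise adjacent (a clique of size 6), so at least 6 colors are needed.
A valid assignment using 6 colors: 1=b, 2=e, 3=a, 4=a, 5=c, 6=d, 7=f, 8=b.
Since 7 ≥ 6, a proper 7-coloring certainly exists.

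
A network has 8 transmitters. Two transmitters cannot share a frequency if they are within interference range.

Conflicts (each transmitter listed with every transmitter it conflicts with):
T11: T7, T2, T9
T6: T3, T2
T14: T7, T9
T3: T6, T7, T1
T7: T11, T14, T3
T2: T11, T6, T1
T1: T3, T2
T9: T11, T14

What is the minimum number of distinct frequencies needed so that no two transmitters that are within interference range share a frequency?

The cycle T7-T3-T1-T2-T11-T7 has odd length 5, so it cannot be 2-colored; at least 3 frequencies are needed.
Using 3 frequencies: T11=2, T6=3, T14=2, T3=2, T7=1, T2=1, T1=3, T9=1. Every pair that conflicts lands in different frequencies.

3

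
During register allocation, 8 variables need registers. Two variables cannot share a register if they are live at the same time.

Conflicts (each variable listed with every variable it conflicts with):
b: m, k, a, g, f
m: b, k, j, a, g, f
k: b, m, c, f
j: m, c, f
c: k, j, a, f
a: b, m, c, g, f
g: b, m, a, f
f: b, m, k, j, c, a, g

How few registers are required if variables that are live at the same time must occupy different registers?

5

b, m, a, g, f pairwise conflict, so at least 5 registers are needed.
A valid assignment using 5 registers: b=4, m=2, k=3, j=3, c=2, a=3, g=5, f=1. No two conflicting variables share a register.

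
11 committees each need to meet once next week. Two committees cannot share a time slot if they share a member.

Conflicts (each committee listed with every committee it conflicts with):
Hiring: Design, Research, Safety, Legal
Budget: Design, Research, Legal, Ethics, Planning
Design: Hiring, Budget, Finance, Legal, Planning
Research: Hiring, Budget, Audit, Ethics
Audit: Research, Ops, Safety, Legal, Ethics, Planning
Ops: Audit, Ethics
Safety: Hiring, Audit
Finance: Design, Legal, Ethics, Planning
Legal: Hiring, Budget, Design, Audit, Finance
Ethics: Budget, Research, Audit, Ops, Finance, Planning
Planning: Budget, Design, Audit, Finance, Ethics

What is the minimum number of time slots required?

Budget, Design, Legal pairwise conflict, so at least 3 time slots are needed.
A valid assignment using 3 time slots: Hiring=1, Budget=1, Design=2, Research=3, Audit=1, Ops=3, Safety=2, Finance=1, Legal=3, Ethics=2, Planning=3. No two conflicting committees share a time slot.

3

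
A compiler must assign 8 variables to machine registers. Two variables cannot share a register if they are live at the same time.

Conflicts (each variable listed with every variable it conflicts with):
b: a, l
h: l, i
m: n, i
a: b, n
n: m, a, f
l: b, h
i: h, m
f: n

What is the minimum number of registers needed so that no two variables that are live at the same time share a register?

3

The cycle m-n-a-b-l-h-i-m has odd length 7, so it cannot be 2-colored; at least 3 registers are needed.
3 registers suffice: b=1, h=2, m=2, a=2, n=1, l=3, i=1, f=2. Every pair that conflicts lands in different registers.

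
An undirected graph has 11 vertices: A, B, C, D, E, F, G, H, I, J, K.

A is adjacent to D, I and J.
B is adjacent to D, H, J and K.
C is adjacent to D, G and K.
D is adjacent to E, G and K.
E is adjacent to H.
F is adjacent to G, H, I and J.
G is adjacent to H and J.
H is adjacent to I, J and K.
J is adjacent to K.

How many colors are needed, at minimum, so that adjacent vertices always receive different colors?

F, G, H, J are mutually adjacent (a clique of size 4), so at least 4 colors are needed.
4 colors suffice: A=3, B=4, C=2, D=1, E=2, F=4, G=3, H=1, I=2, J=2, K=3. Each edge has distinct colors on its endpoints.

4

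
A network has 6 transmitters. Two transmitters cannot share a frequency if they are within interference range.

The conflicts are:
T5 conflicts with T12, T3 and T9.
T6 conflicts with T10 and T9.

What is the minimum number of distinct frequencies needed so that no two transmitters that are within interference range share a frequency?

2

T6 and T9 conflict, so at least 2 frequencies are needed.
A valid assignment using 2 frequencies: T5=1, T6=1, T12=2, T3=2, T10=2, T9=2. Each listed conflict is separated.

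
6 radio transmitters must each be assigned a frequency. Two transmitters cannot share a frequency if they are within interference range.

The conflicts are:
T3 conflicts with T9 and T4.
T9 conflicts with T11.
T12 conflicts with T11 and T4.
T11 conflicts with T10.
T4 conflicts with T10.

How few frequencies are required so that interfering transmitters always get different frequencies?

3

The cycle T10-T4-T3-T9-T11-T10 has odd length 5, so it cannot be 2-colored; at least 3 frequencies are needed.
3 frequencies suffice: frequency 1 → {T11, T4}; frequency 2 → {T3, T12, T10}; frequency 3 → {T9}. Each listed conflict is separated.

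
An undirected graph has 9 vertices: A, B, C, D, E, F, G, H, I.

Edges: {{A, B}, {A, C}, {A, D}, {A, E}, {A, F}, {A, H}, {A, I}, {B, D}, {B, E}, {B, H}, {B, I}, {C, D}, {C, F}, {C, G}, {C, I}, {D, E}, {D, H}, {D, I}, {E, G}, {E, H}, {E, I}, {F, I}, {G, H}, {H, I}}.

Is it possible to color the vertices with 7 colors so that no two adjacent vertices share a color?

Yes

The chromatic number is 6. A, B, D, E, H, I form a clique, so at least 6 colors are needed.
One proper 6-coloring: A=2, B=6, C=3, D=4, E=3, F=4, G=1, H=5, I=1.
Since 7 ≥ 6, a proper 7-coloring certainly exists.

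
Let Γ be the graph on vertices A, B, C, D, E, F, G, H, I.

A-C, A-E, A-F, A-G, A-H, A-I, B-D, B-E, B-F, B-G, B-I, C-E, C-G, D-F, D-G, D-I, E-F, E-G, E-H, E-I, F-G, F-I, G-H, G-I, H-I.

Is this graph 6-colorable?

The chromatic number is 5. A, E, G, H, I are pairwise adjacent (a clique of size 5), so at least 5 colors are needed.
One proper 5-coloring: A=5, B=5, C=2, D=3, E=3, F=4, G=1, H=4, I=2.
Since 6 ≥ 5, a proper 6-coloring certainly exists.

Yes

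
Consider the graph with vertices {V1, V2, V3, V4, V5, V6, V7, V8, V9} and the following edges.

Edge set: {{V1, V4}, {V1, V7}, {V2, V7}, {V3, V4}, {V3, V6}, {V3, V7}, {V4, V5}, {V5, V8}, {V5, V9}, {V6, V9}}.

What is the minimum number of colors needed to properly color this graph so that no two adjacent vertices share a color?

The cycle V5-V4-V3-V6-V9-V5 has odd length 5, so it cannot be 2-colored; at least 3 colors are needed.
3 colors suffice: color red → {V1, V2, V3, V5}; color blue → {V4, V7, V8, V9}; color green → {V6}. Each edge has distinct colors on its endpoints.

3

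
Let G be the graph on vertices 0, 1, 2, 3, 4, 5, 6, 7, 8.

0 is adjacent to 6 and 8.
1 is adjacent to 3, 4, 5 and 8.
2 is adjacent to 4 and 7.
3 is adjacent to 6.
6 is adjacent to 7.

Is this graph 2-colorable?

No

The cycle 6-3-1-8-0-6 has odd length 5, so it cannot be 2-colored; at least 3 colors are needed.
So 2 colors are not enough.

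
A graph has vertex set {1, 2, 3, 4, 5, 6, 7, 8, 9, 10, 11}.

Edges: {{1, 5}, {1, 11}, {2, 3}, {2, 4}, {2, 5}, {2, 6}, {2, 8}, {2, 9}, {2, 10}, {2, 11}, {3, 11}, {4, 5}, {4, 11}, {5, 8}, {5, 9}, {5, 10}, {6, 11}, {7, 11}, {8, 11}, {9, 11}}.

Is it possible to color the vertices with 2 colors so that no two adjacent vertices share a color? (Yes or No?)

No

2, 4, 11 are mutually adjacent, so at least 3 colors are needed.
So 2 colors are not enough.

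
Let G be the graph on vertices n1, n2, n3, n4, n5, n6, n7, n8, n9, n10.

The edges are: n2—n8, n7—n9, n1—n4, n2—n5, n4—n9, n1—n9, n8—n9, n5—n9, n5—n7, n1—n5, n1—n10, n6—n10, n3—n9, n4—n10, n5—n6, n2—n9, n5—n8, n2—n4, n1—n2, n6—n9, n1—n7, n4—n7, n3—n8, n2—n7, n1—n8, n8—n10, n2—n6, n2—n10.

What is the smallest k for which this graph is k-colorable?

5

n1, n2, n5, n8, n9 form a clique, so at least 5 colors are needed.
5 colors suffice: n1=3, n2=1, n3=1, n4=5, n5=5, n6=3, n7=4, n8=4, n9=2, n10=2. No two adjacent vertices share a color.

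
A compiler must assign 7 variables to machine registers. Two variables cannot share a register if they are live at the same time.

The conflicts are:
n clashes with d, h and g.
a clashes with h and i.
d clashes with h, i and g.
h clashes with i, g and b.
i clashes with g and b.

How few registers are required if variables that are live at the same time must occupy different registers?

4

n, d, h, g are mutually in conflict, so at least 4 registers are needed.
Using 4 registers: n=2, a=3, d=3, h=1, i=2, g=4, b=3. No two conflicting variables share a register.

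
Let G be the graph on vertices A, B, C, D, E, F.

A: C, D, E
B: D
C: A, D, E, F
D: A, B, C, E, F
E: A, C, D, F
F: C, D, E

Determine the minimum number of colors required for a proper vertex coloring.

C, D, E, F form a clique, so at least 4 colors are needed.
A valid assignment using 4 colors: A=4, B=2, C=3, D=1, E=2, F=4. No two adjacent vertices share a color.

4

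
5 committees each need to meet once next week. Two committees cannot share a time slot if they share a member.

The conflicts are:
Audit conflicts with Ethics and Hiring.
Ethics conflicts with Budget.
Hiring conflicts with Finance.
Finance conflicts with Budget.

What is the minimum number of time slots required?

The cycle Finance-Budget-Ethics-Audit-Hiring-Finance has odd length 5, so it cannot be 2-colored; at least 3 time slots are needed.
A valid assignment using 3 time slots: Audit=2, Ethics=1, Hiring=3, Finance=1, Budget=2. Each listed conflict is separated.

3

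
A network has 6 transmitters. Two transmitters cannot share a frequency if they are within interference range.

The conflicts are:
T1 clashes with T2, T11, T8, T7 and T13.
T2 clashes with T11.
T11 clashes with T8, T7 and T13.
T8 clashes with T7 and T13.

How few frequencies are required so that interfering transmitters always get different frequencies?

T1, T11, T8, T7 all conflict with each other, so at least 4 frequencies are needed.
A valid assignment using 4 frequencies: T1=1, T2=3, T11=2, T8=3, T7=4, T13=4. Each listed conflict is separated.

4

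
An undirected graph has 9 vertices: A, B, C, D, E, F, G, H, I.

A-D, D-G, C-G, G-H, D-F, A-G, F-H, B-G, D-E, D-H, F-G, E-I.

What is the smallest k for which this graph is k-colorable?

D, F, G, H are pairwise adjacent (a clique of size 4), so at least 4 colors are needed.
4 colors suffice: A=3, B=2, C=2, D=2, E=1, F=4, G=1, H=3, I=2. Each edge has distinct colors on its endpoints.

4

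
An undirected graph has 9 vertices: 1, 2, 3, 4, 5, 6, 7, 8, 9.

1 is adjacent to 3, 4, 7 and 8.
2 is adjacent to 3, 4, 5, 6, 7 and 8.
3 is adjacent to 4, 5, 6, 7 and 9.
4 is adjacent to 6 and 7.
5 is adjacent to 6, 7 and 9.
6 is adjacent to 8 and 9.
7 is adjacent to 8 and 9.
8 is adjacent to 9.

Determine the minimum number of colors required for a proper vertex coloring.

3, 5, 6, 9 form a clique, so at least 4 colors are needed.
4 colors suffice: color red → {6, 7}; color blue → {3, 8}; color green → {1, 2, 9}; color yellow → {4, 5}. Each edge has distinct colors on its endpoints.

4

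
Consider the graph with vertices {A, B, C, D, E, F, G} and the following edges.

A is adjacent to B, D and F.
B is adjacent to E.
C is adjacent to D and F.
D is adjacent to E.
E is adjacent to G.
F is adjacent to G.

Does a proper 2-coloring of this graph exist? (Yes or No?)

The cycle G-E-D-C-F-G has odd length 5, so it cannot be 2-colored; at least 3 colors are needed.
So 2 colors are not enough.

No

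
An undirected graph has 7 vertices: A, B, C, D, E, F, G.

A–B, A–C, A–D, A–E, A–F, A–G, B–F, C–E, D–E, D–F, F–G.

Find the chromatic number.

A, F, G are pairwise adjacent, so at least 3 colors are needed.
3 colors suffice: color 1 → {A}; color 2 → {E, F}; color 3 → {B, C, D, G}. Each edge has distinct colors on its endpoints.

3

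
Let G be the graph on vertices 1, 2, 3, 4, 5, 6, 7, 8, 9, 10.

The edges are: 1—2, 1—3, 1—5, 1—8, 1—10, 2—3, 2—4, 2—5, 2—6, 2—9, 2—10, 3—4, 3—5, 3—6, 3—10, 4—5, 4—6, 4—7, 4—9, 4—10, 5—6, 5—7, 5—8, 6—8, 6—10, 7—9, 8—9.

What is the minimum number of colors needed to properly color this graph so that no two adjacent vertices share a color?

2, 3, 4, 6, 10 are pairwise adjacent (a clique of size 5), so at least 5 colors are needed.
A valid assignment using 5 colors: 1=a, 2=c, 3=e, 4=a, 5=b, 6=d, 7=c, 8=c, 9=b, 10=b. Every edge joins two different colors.

5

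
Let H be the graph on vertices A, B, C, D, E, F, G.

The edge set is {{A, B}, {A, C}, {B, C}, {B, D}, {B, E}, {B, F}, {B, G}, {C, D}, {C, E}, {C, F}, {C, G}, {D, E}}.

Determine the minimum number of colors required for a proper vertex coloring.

4

B, C, D, E form a clique, so at least 4 colors are needed.
A valid assignment using 4 colors: A=3, B=1, C=2, D=4, E=3, F=3, G=3. Every edge joins two different colors.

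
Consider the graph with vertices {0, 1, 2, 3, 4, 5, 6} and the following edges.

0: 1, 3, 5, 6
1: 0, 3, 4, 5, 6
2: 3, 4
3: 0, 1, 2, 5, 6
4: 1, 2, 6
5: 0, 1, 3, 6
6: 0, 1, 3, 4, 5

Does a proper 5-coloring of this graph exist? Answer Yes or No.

The chromatic number is 5. 0, 1, 3, 5, 6 are mutually adjacent (a clique of size 5), so at least 5 colors are needed.
A valid assignment using 5 colors: 0=d, 1=c, 2=a, 3=b, 4=b, 5=e, 6=a.
That is already a proper 5-coloring.

Yes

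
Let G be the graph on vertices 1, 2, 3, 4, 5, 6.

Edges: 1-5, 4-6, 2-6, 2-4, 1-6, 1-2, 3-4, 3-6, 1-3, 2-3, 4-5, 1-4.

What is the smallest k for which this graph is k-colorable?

5

1, 2, 3, 4, 6 are mutually adjacent (a clique of size 5), so at least 5 colors are needed.
5 colors suffice: color red → {4}; color blue → {1}; color green → {3, 5}; color yellow → {6}; color purple → {2}. Each edge has distinct colors on its endpoints.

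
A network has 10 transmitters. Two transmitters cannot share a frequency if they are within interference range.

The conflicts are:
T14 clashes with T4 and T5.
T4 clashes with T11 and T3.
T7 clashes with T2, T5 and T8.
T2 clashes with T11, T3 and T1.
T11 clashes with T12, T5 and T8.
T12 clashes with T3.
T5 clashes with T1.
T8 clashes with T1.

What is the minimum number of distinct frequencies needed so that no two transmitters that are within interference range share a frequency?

T11 and T12 conflict, so at least 2 frequencies are needed.
A valid assignment using 2 frequencies: T14=1, T4=2, T7=1, T2=2, T11=1, T12=2, T3=1, T5=2, T8=2, T1=1. Each listed conflict is separated.

2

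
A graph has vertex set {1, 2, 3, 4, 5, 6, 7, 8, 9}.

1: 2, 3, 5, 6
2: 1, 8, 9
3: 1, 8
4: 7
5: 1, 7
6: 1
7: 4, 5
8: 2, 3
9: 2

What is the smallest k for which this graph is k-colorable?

1 and 6 are adjacent, so at least 2 colors are needed.
2 colors suffice: color red → {1, 7, 8, 9}; color blue → {2, 3, 4, 5, 6}. Each edge has distinct colors on its endpoints.

2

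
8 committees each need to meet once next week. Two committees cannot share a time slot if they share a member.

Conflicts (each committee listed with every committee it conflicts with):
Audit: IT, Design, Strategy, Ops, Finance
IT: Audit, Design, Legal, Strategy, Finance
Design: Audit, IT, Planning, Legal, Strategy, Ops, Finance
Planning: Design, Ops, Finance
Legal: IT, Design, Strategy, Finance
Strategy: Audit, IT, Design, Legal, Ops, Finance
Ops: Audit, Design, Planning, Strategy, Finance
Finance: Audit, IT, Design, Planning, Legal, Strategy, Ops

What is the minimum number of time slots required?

IT, Design, Legal, Strategy, Finance are mutually in conflict, so at least 5 time slots are needed.
A valid assignment using 5 time slots: Audit=4, IT=5, Design=1, Planning=3, Legal=4, Strategy=3, Ops=5, Finance=2. Each listed conflict is separated.

5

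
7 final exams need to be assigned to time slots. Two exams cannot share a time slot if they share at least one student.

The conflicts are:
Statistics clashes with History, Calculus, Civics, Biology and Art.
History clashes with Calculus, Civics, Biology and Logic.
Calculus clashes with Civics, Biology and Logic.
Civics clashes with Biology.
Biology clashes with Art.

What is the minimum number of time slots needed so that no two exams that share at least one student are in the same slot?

Statistics, History, Calculus, Civics, Biology all conflict with each other, so at least 5 time slots are needed.
5 time slots suffice: Statistics=4, History=1, Calculus=2, Civics=5, Biology=3, Art=1, Logic=3. Every pair that conflicts lands in different time slots.

5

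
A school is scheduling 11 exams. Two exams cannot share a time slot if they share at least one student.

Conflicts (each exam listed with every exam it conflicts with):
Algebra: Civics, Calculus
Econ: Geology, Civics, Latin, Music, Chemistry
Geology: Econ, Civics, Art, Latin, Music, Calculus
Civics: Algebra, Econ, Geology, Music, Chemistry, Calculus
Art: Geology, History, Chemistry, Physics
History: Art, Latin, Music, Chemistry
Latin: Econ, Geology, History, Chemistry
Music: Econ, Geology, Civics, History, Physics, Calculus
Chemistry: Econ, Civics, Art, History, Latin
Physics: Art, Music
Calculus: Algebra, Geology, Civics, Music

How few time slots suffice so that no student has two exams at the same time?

Econ, Geology, Civics, Music all conflict with each other, so at least 4 time slots are needed.
4 time slots suffice: time slot 1 → {Civics, History, Physics}; time slot 2 → {Algebra, Geology, Chemistry}; time slot 3 → {Art, Latin, Music}; time slot 4 → {Econ, Calculus}. No two conflicting exams share a time slot.

4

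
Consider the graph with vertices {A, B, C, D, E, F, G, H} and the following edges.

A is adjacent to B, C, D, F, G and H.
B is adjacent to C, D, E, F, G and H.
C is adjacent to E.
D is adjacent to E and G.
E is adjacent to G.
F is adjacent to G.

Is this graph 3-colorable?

No

A, B, F, G form a clique, so at least 4 colors are needed.
So 3 colors are not enough.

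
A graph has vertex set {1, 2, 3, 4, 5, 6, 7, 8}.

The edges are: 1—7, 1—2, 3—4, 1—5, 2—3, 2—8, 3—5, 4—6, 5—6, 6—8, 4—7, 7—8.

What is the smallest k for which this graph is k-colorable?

3

The cycle 6-5-3-2-8-6 has odd length 5, so it cannot be 2-colored; at least 3 colors are needed.
A valid assignment using 3 colors: 1=a, 2=b, 3=a, 4=b, 5=b, 6=c, 7=c, 8=a. No two adjacent vertices share a color.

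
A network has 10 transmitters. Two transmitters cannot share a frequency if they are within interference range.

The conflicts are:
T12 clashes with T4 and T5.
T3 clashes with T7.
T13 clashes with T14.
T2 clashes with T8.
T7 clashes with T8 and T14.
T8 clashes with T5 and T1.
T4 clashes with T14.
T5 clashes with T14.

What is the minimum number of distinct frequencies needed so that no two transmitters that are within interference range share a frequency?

T7 and T8 conflict, so at least 2 frequencies are needed.
2 frequencies suffice: frequency 1 → {T12, T3, T8, T14}; frequency 2 → {T13, T2, T7, T4, T5, T1}. No two conflicting transmitters share a frequency.

2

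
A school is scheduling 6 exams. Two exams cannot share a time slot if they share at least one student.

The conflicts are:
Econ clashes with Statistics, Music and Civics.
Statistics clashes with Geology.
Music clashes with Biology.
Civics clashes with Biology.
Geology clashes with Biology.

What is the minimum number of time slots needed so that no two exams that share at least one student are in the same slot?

3

The cycle Econ-Statistics-Geology-Biology-Music-Econ has odd length 5, so it cannot be 2-colored; at least 3 time slots are needed.
A valid assignment using 3 time slots: Econ=1, Statistics=3, Music=2, Civics=2, Geology=2, Biology=1. No two conflicting exams share a time slot.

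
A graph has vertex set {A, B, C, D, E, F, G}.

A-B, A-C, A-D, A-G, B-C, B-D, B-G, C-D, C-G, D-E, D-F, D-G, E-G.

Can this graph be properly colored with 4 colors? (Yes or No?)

A, B, C, D, G are pairwise adjacent (a clique of size 5), so at least 5 colors are needed.
So 4 colors are not enough.

No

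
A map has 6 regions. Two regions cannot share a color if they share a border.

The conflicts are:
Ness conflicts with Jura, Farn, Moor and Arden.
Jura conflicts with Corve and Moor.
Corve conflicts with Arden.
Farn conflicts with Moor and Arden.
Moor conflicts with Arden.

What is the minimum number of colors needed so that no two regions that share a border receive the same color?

4

Ness, Farn, Moor, Arden are mutually in conflict, so at least 4 colors are needed.
4 colors suffice: color 1 → {Jura, Arden}; color 2 → {Corve, Moor}; color 3 → {Ness}; color 4 → {Farn}. Each listed conflict is separated.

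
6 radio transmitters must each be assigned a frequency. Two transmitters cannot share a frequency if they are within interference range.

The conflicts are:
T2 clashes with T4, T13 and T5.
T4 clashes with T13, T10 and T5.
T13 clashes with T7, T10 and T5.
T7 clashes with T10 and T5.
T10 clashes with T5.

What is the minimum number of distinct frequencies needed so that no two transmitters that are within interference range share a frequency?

T13, T7, T10, T5 pairwise conflict, so at least 4 frequencies are needed.
Using 4 frequencies: T2=3, T4=4, T13=2, T7=4, T10=3, T5=1. No two conflicting transmitters share a frequency.

4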